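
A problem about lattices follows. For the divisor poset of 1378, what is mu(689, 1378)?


In a divisor lattice, mu(a,b) = mu(b/a) where mu is the classical Mobius function.
b/a = 1378/689 = 2
Prime factorization of 2: primes [2]
2 is squarefree with 1 prime factor(s), so mu(2) = (-1)^1 = -1


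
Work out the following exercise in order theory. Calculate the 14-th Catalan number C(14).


C(n) = C(2n, n) / (n+1).
C(28, 14) = 40116600
C(14) = 40116600 / 15 = 2674440


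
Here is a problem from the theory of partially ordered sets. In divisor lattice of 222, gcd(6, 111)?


Meet=gcd.
gcd(6,111)=3


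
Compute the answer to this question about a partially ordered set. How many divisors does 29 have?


Divisors of 29: [1, 29]
Count: 2


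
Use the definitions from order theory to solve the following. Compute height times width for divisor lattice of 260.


Height = length of longest chain minus 1; width = size of largest antichain.
A maximum chain: 1 | 13 | 65 | 130 | 260  (height 4).
A maximum antichain: {4, 10, 26, 65}  (width 4).
Product = 4 * 4 = 16


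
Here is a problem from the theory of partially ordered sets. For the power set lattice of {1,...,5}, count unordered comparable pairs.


A comparable pair {a,b} has a < b or b < a in the order.
Count unordered pairs where one element is strictly below the other.
Examples: {{},{1}}, {{},{2}}, {{},{3}}, {{},{4}}, ...
Total comparable pairs: 211


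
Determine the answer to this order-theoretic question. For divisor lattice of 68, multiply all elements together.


Divisors of 68: [1, 2, 4, 17, 34, 68]
Product = n^(d(n)/2) = 68^(6/2)
Product = 314432


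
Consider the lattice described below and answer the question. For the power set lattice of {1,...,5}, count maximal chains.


A maximal chain goes from the minimum element to a maximal element via cover relations.
Counting all min-to-max paths in the cover graph.
Total maximal chains: 120


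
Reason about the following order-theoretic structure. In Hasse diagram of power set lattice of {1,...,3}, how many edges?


A cover relation a -< b holds when a < b with no c strictly between.
Cover relations:
  {} -< {1}
  {} -< {2}
  {} -< {3}
  {1} -< {1,2}
  {1} -< {1,3}
  {2} -< {1,2}
  {2} -< {2,3}
  {3} -< {1,3}
  ...4 more
Total: 12


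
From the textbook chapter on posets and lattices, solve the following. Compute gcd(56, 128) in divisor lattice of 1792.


In a divisor lattice, meet = gcd (greatest common divisor).
By Euclidean algorithm or factoring: gcd(56,128) = 8


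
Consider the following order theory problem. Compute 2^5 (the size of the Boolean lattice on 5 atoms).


Power set = 2^n.
2^5 = 32


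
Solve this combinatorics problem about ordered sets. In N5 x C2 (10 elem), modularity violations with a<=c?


Modular law: if a <= c then a v (b ^ c) = (a v b) ^ c.
Check all triples (a,b,c) with a <= c among 10 elements.
  e.g. a=(a,0), b=(c,0), c=(b,0): lhs=(a,0) != rhs=(b,0)
  e.g. a=(a,0), b=(c,1), c=(b,0): lhs=(a,0) != rhs=(b,0)
Total violating triples: 6


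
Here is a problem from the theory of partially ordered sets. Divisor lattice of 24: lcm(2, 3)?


Join=lcm.
gcd(2,3)=1
lcm=6


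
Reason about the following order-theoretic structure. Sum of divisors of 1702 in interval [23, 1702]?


Interval [23,1702] in divisors of 1702: [23, 46, 851, 1702]
Sum = 2622


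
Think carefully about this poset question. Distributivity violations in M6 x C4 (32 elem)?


Distributive law: a ^ (b v c) = (a ^ b) v (a ^ c).
Check all 32^3 = 32768 ordered triples (a,b,c).
  e.g. a=(a1,0), b=(a2,0), c=(a3,0): lhs=(a1,0) != rhs=(0,0)
  e.g. a=(a1,0), b=(a2,0), c=(a3,1): lhs=(a1,0) != rhs=(0,0)
Total violating triples: 7680


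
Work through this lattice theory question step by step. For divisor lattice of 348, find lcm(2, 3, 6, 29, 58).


In a divisor lattice, join = lcm (least common multiple).
Compute lcm iteratively: start with first element, then lcm(current, next).
Elements: [2, 3, 6, 29, 58]
lcm(2,3) = 6
lcm(6,6) = 6
lcm(6,29) = 174
lcm(174,58) = 174
Final lcm = 174


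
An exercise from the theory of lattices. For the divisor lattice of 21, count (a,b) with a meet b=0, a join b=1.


Complement pair (a,b): a meet b = bottom, a join b = top.
Here: gcd(a,b)=1 and lcm(a,b)=21, i.e. a*b=21 with a,b coprime.
Pairs found: (1,21), (3,7), (7,3), (21,1)
Total ordered pairs: 4


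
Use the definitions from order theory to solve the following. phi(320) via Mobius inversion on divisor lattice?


phi(n) = n * prod_{p|n} (1 - 1/p).
Prime divisors of 320: [2, 5]
phi(320) = 320 * (1 - 1/2) * (1 - 1/5)
phi(320) = 128


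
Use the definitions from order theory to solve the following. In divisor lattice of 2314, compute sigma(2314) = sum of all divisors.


sigma(n) = sum of divisors.
Divisors of 2314: [1, 2, 13, 26, 89, 178, 1157, 2314]
Sum = 3780


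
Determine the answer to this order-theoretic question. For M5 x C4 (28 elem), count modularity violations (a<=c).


Modular law: if a <= c then a v (b ^ c) = (a v b) ^ c.
Check all triples (a,b,c) with a <= c among 28 elements.
This lattice is modular (diamonds M_m and their chain-products are modular).
Total violating triples: 0


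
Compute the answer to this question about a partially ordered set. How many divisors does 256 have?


Divisors of 256: [1, 2, 4, 8, 16, 32, 64, 128, 256]
Count: 9


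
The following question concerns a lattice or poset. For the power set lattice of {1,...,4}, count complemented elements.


An element a is complemented if some b has a meet b = bottom, a join b = top.
every subset A has complement S\A, so all elements are complemented.
Complemented elements: {}, {1}, {2}, {3}, {4}, {1,2}, ... (10 more)
Count: 16


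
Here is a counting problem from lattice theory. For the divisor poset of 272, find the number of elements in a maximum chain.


A chain is a totally ordered subset; we count the number of elements in a maximum chain.
Compute, for each element x, the size of the longest chain ending at x:
  1: 1
  2: 2
  17: 2
  4: 3
  8: 4
  34: 3
  ...
A maximum chain: 1 < 2 < 4 < 8 < 16 < 272
Number of elements in the longest chain: 6


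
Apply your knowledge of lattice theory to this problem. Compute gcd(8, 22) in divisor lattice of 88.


In a divisor lattice, meet = gcd (greatest common divisor).
By Euclidean algorithm or factoring: gcd(8,22) = 2


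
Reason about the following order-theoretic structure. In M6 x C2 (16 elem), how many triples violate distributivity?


Distributive law: a ^ (b v c) = (a ^ b) v (a ^ c).
Check all 16^3 = 4096 ordered triples (a,b,c).
  e.g. a=(a1,0), b=(a2,0), c=(a3,0): lhs=(a1,0) != rhs=(0,0)
  e.g. a=(a1,0), b=(a2,0), c=(a3,1): lhs=(a1,0) != rhs=(0,0)
Total violating triples: 960


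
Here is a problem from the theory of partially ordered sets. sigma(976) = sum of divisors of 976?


sigma(n) = sum of divisors.
Divisors of 976: [1, 2, 4, 8, 16, 61, 122, 244, 488, 976]
Sum = 1922


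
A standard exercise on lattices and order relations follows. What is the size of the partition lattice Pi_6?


B(n) = number of set partitions of an n-element set.
B(n) satisfies the recurrence: B(n+1) = sum_k C(n,k)*B(k).
B(6) = 203


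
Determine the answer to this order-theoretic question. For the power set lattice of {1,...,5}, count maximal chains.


A maximal chain goes from the minimum element to a maximal element via cover relations.
Counting all min-to-max paths in the cover graph.
Total maximal chains: 120


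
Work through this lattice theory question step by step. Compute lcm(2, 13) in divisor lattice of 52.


In a divisor lattice, join = lcm (least common multiple).
gcd(2,13) = 1
lcm(2,13) = 2*13/gcd = 26/1 = 26


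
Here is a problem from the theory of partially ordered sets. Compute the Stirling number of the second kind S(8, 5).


S(n,k) = k*S(n-1,k) + S(n-1,k-1).
S(7,5) = 140, S(7,4) = 350
S(8,5) = 5*140 + 350 = 700 + 350
S(8,5) = 1050


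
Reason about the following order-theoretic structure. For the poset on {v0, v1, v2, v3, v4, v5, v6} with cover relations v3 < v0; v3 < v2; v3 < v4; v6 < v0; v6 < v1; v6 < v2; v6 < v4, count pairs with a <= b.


The order relation is {(a,b) : a <= b}, reflexive so it includes (a,a).
Examples: (v0,v0), (v1,v1), (v2,v2), (v3,v0), (v3,v2), ...
Total ordered pairs: 14


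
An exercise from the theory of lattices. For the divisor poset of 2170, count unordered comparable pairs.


A comparable pair {a,b} has a < b or b < a in the order.
Count unordered pairs where one element is strictly below the other.
Examples: {1,2}, {1,5}, {1,7}, {1,10}, ...
Total comparable pairs: 65


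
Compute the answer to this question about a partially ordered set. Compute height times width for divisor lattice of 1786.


Height = length of longest chain minus 1; width = size of largest antichain.
A maximum chain: 1 | 47 | 893 | 1786  (height 3).
A maximum antichain: {2, 19, 47}  (width 3).
Product = 3 * 3 = 9


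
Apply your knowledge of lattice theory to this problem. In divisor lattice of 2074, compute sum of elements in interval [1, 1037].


Interval [1,1037] in divisors of 2074: [1, 17, 61, 1037]
Sum = 1116


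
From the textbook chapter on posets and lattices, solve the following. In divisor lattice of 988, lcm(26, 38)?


Join=lcm.
gcd(26,38)=2
lcm=494


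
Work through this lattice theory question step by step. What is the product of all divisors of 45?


Divisors of 45: [1, 3, 5, 9, 15, 45]
Product = n^(d(n)/2) = 45^(6/2)
Product = 91125


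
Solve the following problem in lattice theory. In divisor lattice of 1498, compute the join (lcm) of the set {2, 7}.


In a divisor lattice, join = lcm (least common multiple).
Compute lcm iteratively: start with first element, then lcm(current, next).
Elements: [2, 7]
lcm(2,7) = 14
Final lcm = 14


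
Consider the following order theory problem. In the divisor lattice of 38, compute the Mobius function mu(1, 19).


In a divisor lattice, mu(a,b) = mu(b/a) where mu is the classical Mobius function.
b/a = 19/1 = 19
Prime factorization of 19: primes [19]
19 is squarefree with 1 prime factor(s), so mu(19) = (-1)^1 = -1


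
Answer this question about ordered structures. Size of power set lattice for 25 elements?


Power set = 2^n.
2^25 = 33554432


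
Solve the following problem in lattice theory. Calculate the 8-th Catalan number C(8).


C(n) = C(2n, n) / (n+1).
C(16, 8) = 12870
C(8) = 12870 / 9 = 1430


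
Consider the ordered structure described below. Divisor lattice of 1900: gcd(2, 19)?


Meet=gcd.
gcd(2,19)=1


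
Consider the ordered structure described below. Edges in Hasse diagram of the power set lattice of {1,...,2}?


A cover relation a -< b holds when a < b with no c strictly between.
Cover relations:
  {} -< {1}
  {} -< {2}
  {1} -< {1,2}
  {2} -< {1,2}
Total: 4


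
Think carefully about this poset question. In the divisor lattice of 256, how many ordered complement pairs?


Complement pair (a,b): a meet b = bottom, a join b = top.
Here: gcd(a,b)=1 and lcm(a,b)=256, i.e. a*b=256 with a,b coprime.
Pairs found: (1,256), (256,1)
Total ordered pairs: 2


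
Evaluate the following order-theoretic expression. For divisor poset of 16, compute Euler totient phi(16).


phi(n) = n * prod_{p|n} (1 - 1/p).
Prime divisors of 16: [2]
phi(16) = 16 * (1 - 1/2)
phi(16) = 8


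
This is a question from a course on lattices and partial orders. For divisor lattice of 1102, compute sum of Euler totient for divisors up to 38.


Divisors of 1102 up to 38: [1, 2, 19, 29, 38]
phi values: [1, 1, 18, 28, 18]
Sum = 66


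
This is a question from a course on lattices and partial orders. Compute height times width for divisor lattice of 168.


Height = length of longest chain minus 1; width = size of largest antichain.
A maximum chain: 1 | 7 | 21 | 42 | 84 | 168  (height 5).
A maximum antichain: {4, 6, 14, 21}  (width 4).
Product = 5 * 4 = 20


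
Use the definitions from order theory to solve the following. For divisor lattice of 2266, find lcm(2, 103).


In a divisor lattice, join = lcm (least common multiple).
Compute lcm iteratively: start with first element, then lcm(current, next).
Elements: [2, 103]
lcm(2,103) = 206
Final lcm = 206


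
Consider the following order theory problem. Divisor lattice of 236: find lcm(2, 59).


In a divisor lattice, join = lcm (least common multiple).
gcd(2,59) = 1
lcm(2,59) = 2*59/gcd = 118/1 = 118


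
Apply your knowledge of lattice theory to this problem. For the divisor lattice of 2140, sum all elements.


sigma(n) = sum of divisors.
Divisors of 2140: [1, 2, 4, 5, 10, 20, 107, 214, 428, 535, 1070, 2140]
Sum = 4536


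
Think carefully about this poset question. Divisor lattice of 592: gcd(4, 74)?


Meet=gcd.
gcd(4,74)=2


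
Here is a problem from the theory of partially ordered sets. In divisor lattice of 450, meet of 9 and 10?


In a divisor lattice, meet = gcd (greatest common divisor).
By Euclidean algorithm or factoring: gcd(9,10) = 1


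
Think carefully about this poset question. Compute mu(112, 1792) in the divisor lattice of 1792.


In a divisor lattice, mu(a,b) = mu(b/a) where mu is the classical Mobius function.
b/a = 1792/112 = 16
Prime factorization of 16: primes [2]
16 is not squarefree, so mu(16) = 0


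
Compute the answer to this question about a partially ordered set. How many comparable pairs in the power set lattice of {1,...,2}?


A comparable pair {a,b} has a < b or b < a in the order.
Count unordered pairs where one element is strictly below the other.
Examples: {{},{1}}, {{},{2}}, {{},{1,2}}, {{1},{1,2}}, ...
Total comparable pairs: 5


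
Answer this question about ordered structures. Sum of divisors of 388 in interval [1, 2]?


Interval [1,2] in divisors of 388: [1, 2]
Sum = 3


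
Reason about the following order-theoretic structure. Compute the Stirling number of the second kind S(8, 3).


S(n,k) = k*S(n-1,k) + S(n-1,k-1).
S(7,3) = 301, S(7,2) = 63
S(8,3) = 3*301 + 63 = 903 + 63
S(8,3) = 966


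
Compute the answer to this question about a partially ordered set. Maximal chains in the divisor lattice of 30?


A maximal chain goes from the minimum element to a maximal element via cover relations.
Counting all min-to-max paths in the cover graph.
Total maximal chains: 6


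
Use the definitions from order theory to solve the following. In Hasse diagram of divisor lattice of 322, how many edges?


A cover relation a -< b holds when a < b with no c strictly between.
Cover relations:
  1 -< 2
  1 -< 7
  1 -< 23
  2 -< 14
  2 -< 46
  7 -< 14
  7 -< 161
  14 -< 322
  ...4 more
Total: 12


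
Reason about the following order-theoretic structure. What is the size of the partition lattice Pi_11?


B(n) = number of set partitions of an n-element set.
B(n) satisfies the recurrence: B(n+1) = sum_k C(n,k)*B(k).
B(11) = 678570


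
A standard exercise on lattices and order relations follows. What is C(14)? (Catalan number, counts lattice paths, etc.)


C(n) = C(2n, n) / (n+1).
C(28, 14) = 40116600
C(14) = 40116600 / 15 = 2674440


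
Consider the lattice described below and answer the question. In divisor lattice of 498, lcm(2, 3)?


Join=lcm.
gcd(2,3)=1
lcm=6


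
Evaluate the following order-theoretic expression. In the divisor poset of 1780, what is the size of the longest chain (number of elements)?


A chain is a totally ordered subset; we count the number of elements in a maximum chain.
Compute, for each element x, the size of the longest chain ending at x:
  1: 1
  2: 2
  5: 2
  89: 2
  4: 3
  10: 3
  ...
A maximum chain: 1 < 2 < 4 < 20 < 1780
Number of elements in the longest chain: 5


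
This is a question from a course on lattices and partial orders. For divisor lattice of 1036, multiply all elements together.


Divisors of 1036: [1, 2, 4, 7, 14, 28, 37, 74, 148, 259, 518, 1036]
Product = n^(d(n)/2) = 1036^(12/2)
Product = 1236398679213838336


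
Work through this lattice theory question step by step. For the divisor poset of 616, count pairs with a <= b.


The order relation is {(a,b) : a <= b}, reflexive so it includes (a,a).
Examples: (1,1), (1,11), (1,14), (1,154), (1,2), ...
Total ordered pairs: 90


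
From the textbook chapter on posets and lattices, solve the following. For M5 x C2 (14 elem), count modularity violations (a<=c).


Modular law: if a <= c then a v (b ^ c) = (a v b) ^ c.
Check all triples (a,b,c) with a <= c among 14 elements.
This lattice is modular (diamonds M_m and their chain-products are modular).
Total violating triples: 0


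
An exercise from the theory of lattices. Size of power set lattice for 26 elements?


Power set = 2^n.
2^26 = 67108864


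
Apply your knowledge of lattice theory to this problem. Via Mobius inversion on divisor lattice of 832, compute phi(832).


phi(n) = n * prod_{p|n} (1 - 1/p).
Prime divisors of 832: [2, 13]
phi(832) = 832 * (1 - 1/2) * (1 - 1/13)
phi(832) = 384


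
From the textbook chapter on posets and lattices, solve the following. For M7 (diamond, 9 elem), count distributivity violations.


Distributive law: a ^ (b v c) = (a ^ b) v (a ^ c).
Check all 9^3 = 729 ordered triples (a,b,c).
  e.g. a=a1, b=a2, c=a3: lhs=a1 != rhs=0
  e.g. a=a1, b=a2, c=a4: lhs=a1 != rhs=0
Total violating triples: 210


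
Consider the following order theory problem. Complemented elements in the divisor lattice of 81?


An element a is complemented if some b has a meet b = bottom, a join b = top.
a is complemented iff gcd(a, n/a)=1, i.e. a is a unitary divisor of 81.
Complemented elements: 1, 81
Count: 2


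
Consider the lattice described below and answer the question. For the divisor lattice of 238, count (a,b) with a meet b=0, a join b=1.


Complement pair (a,b): a meet b = bottom, a join b = top.
Here: gcd(a,b)=1 and lcm(a,b)=238, i.e. a*b=238 with a,b coprime.
Pairs found: (1,238), (2,119), (7,34), (14,17), ... (4 more)
Total ordered pairs: 8


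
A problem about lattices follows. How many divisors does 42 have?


Divisors of 42: [1, 2, 3, 6, 7, 14, 21, 42]
Count: 8


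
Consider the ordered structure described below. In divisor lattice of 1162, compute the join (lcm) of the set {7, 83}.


In a divisor lattice, join = lcm (least common multiple).
Compute lcm iteratively: start with first element, then lcm(current, next).
Elements: [7, 83]
lcm(7,83) = 581
Final lcm = 581


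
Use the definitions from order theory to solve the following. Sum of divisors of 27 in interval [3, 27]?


Interval [3,27] in divisors of 27: [3, 9, 27]
Sum = 39


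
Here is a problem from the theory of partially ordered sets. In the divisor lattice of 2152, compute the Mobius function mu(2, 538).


In a divisor lattice, mu(a,b) = mu(b/a) where mu is the classical Mobius function.
b/a = 538/2 = 269
Prime factorization of 269: primes [269]
269 is squarefree with 1 prime factor(s), so mu(269) = (-1)^1 = -1


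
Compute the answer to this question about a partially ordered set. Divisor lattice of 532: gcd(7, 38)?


Meet=gcd.
gcd(7,38)=1


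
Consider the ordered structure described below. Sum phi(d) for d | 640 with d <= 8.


Divisors of 640 up to 8: [1, 2, 4, 5, 8]
phi values: [1, 1, 2, 4, 4]
Sum = 12


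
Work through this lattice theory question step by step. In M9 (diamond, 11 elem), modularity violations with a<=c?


Modular law: if a <= c then a v (b ^ c) = (a v b) ^ c.
Check all triples (a,b,c) with a <= c among 11 elements.
This lattice is modular (diamonds M_m and their chain-products are modular).
Total violating triples: 0


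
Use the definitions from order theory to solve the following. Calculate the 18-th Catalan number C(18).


C(n) = C(2n, n) / (n+1).
C(36, 18) = 9075135300
C(18) = 9075135300 / 19 = 477638700


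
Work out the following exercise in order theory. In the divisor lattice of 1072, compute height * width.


Height = length of longest chain minus 1; width = size of largest antichain.
A maximum chain: 1 | 67 | 134 | 268 | 536 | 1072  (height 5).
A maximum antichain: {2, 67}  (width 2).
Product = 5 * 2 = 10


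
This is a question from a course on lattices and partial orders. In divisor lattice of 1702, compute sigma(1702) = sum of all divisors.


sigma(n) = sum of divisors.
Divisors of 1702: [1, 2, 23, 37, 46, 74, 851, 1702]
Sum = 2736


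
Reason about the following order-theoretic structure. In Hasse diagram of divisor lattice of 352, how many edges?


A cover relation a -< b holds when a < b with no c strictly between.
Cover relations:
  1 -< 2
  1 -< 11
  2 -< 4
  2 -< 22
  4 -< 8
  4 -< 44
  8 -< 16
  8 -< 88
  ...8 more
Total: 16


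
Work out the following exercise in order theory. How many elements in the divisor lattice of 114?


Divisors of 114: [1, 2, 3, 6, 19, 38, 57, 114]
Count: 8


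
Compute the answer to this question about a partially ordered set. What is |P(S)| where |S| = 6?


Power set = 2^n.
2^6 = 64


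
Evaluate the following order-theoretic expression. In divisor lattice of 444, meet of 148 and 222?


In a divisor lattice, meet = gcd (greatest common divisor).
By Euclidean algorithm or factoring: gcd(148,222) = 74


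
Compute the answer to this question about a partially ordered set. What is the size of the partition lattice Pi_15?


B(n) = number of set partitions of an n-element set.
B(n) satisfies the recurrence: B(n+1) = sum_k C(n,k)*B(k).
B(15) = 1382958545


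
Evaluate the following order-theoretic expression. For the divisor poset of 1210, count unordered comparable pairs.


A comparable pair {a,b} has a < b or b < a in the order.
Count unordered pairs where one element is strictly below the other.
Examples: {1,2}, {1,5}, {1,10}, {1,11}, ...
Total comparable pairs: 42


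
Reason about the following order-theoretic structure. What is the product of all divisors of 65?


Divisors of 65: [1, 5, 13, 65]
Product = n^(d(n)/2) = 65^(4/2)
Product = 4225


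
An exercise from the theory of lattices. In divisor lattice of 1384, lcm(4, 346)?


Join=lcm.
gcd(4,346)=2
lcm=692


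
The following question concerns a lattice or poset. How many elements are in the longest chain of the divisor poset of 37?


A chain is a totally ordered subset; we count the number of elements in a maximum chain.
Compute, for each element x, the size of the longest chain ending at x:
  1: 1
  37: 2
A maximum chain: 1 < 37
Number of elements in the longest chain: 2


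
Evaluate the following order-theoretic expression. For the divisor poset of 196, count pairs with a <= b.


The order relation is {(a,b) : a <= b}, reflexive so it includes (a,a).
Examples: (1,1), (1,14), (1,196), (1,2), (1,28), ...
Total ordered pairs: 36


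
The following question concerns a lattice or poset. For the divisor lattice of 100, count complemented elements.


An element a is complemented if some b has a meet b = bottom, a join b = top.
a is complemented iff gcd(a, n/a)=1, i.e. a is a unitary divisor of 100.
Complemented elements: 1, 4, 25, 100
Count: 4


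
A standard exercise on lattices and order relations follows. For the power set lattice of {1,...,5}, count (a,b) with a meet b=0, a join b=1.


Complement pair (a,b): a meet b = bottom, a join b = top.
Here: A intersect B = {} and A union B = {1,...,5}.
Pairs found: ({},{1,2,3,4,5}), ({1},{2,3,4,5}), ({2},{1,3,4,5}), ({3},{1,2,4,5}), ... (28 more)
Total ordered pairs: 32


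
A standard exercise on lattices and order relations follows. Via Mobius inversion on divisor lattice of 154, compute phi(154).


phi(n) = n * prod_{p|n} (1 - 1/p).
Prime divisors of 154: [2, 7, 11]
phi(154) = 154 * (1 - 1/2) * (1 - 1/7) * (1 - 1/11)
phi(154) = 60


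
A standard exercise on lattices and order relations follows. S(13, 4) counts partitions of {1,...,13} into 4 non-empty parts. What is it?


S(n,k) = k*S(n-1,k) + S(n-1,k-1).
S(12,4) = 611501, S(12,3) = 86526
S(13,4) = 4*611501 + 86526 = 2446004 + 86526
S(13,4) = 2532530


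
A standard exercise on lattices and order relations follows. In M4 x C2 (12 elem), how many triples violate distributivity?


Distributive law: a ^ (b v c) = (a ^ b) v (a ^ c).
Check all 12^3 = 1728 ordered triples (a,b,c).
  e.g. a=(a1,0), b=(a2,0), c=(a3,0): lhs=(a1,0) != rhs=(0,0)
  e.g. a=(a1,0), b=(a2,0), c=(a3,1): lhs=(a1,0) != rhs=(0,0)
Total violating triples: 192


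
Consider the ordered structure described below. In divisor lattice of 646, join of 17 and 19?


In a divisor lattice, join = lcm (least common multiple).
gcd(17,19) = 1
lcm(17,19) = 17*19/gcd = 323/1 = 323


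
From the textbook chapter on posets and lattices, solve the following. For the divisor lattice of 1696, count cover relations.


A cover relation a -< b holds when a < b with no c strictly between.
Cover relations:
  1 -< 2
  1 -< 53
  2 -< 4
  2 -< 106
  4 -< 8
  4 -< 212
  8 -< 16
  8 -< 424
  ...8 more
Total: 16


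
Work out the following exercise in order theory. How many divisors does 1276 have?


Divisors of 1276: [1, 2, 4, 11, 22, 29, 44, 58, 116, 319, 638, 1276]
Count: 12


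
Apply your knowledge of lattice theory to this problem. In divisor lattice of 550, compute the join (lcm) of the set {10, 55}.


In a divisor lattice, join = lcm (least common multiple).
Compute lcm iteratively: start with first element, then lcm(current, next).
Elements: [10, 55]
lcm(10,55) = 110
Final lcm = 110


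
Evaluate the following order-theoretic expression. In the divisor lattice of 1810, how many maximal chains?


A maximal chain goes from the minimum element to a maximal element via cover relations.
Counting all min-to-max paths in the cover graph.
Total maximal chains: 6


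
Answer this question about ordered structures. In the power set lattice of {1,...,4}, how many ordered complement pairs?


Complement pair (a,b): a meet b = bottom, a join b = top.
Here: A intersect B = {} and A union B = {1,...,4}.
Pairs found: ({},{1,2,3,4}), ({1},{2,3,4}), ({2},{1,3,4}), ({3},{1,2,4}), ... (12 more)
Total ordered pairs: 16


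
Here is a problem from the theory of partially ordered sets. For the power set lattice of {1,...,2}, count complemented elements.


An element a is complemented if some b has a meet b = bottom, a join b = top.
every subset A has complement S\A, so all elements are complemented.
Complemented elements: {}, {1}, {2}, {1,2}
Count: 4


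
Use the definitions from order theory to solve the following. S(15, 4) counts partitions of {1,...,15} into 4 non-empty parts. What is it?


S(n,k) = k*S(n-1,k) + S(n-1,k-1).
S(14,4) = 10391745, S(14,3) = 788970
S(15,4) = 4*10391745 + 788970 = 41566980 + 788970
S(15,4) = 42355950


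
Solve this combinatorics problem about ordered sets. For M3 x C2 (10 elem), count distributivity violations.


Distributive law: a ^ (b v c) = (a ^ b) v (a ^ c).
Check all 10^3 = 1000 ordered triples (a,b,c).
  e.g. a=(a1,0), b=(a2,0), c=(a3,0): lhs=(a1,0) != rhs=(0,0)
  e.g. a=(a1,0), b=(a2,0), c=(a3,1): lhs=(a1,0) != rhs=(0,0)
Total violating triples: 48


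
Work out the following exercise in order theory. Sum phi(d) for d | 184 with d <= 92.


Divisors of 184 up to 92: [1, 2, 4, 8, 23, 46, 92]
phi values: [1, 1, 2, 4, 22, 22, 44]
Sum = 96


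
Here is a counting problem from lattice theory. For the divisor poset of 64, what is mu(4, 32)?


In a divisor lattice, mu(a,b) = mu(b/a) where mu is the classical Mobius function.
b/a = 32/4 = 8
Prime factorization of 8: primes [2]
8 is not squarefree, so mu(8) = 0


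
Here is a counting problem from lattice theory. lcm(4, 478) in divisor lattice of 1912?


Join=lcm.
gcd(4,478)=2
lcm=956


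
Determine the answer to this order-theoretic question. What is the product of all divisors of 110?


Divisors of 110: [1, 2, 5, 10, 11, 22, 55, 110]
Product = n^(d(n)/2) = 110^(8/2)
Product = 146410000


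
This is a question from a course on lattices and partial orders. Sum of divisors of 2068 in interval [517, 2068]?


Interval [517,2068] in divisors of 2068: [517, 1034, 2068]
Sum = 3619


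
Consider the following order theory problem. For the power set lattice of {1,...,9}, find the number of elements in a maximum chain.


A chain is a totally ordered subset; we count the number of elements in a maximum chain.
Compute, for each element x, the size of the longest chain ending at x:
  {}: 1
  {1}: 2
  {2}: 2
  {3}: 2
  {4}: 2
  {5}: 2
  ...
A maximum chain: {} < {1} < {1,2} < {1,2,3} < {1,2,3,4} < {1,2,3,4,5} < {1,2,3,4,5,6} < {1,2,3,4,5,6,7} < {1,2,3,4,5,6,7,8} < {1,2,3,4,5,6,7,8,9}
Number of elements in the longest chain: 10


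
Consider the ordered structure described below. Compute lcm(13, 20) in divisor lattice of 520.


In a divisor lattice, join = lcm (least common multiple).
gcd(13,20) = 1
lcm(13,20) = 13*20/gcd = 260/1 = 260


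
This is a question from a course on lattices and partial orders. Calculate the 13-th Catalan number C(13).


C(n) = C(2n, n) / (n+1).
C(26, 13) = 10400600
C(13) = 10400600 / 14 = 742900


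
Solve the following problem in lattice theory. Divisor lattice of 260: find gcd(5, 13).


In a divisor lattice, meet = gcd (greatest common divisor).
By Euclidean algorithm or factoring: gcd(5,13) = 1


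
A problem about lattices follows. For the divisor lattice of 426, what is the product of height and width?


Height = length of longest chain minus 1; width = size of largest antichain.
A maximum chain: 1 | 71 | 213 | 426  (height 3).
A maximum antichain: {2, 3, 71}  (width 3).
Product = 3 * 3 = 9


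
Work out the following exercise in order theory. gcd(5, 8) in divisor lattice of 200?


Meet=gcd.
gcd(5,8)=1


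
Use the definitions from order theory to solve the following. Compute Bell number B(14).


B(n) = number of set partitions of an n-element set.
B(n) satisfies the recurrence: B(n+1) = sum_k C(n,k)*B(k).
B(14) = 190899322


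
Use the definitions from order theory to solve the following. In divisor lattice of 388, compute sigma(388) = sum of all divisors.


sigma(n) = sum of divisors.
Divisors of 388: [1, 2, 4, 97, 194, 388]
Sum = 686


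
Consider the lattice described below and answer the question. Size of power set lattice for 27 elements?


Power set = 2^n.
2^27 = 134217728


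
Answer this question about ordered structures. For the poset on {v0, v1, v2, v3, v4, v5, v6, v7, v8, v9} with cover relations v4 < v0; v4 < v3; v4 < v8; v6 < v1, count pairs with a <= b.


The order relation is {(a,b) : a <= b}, reflexive so it includes (a,a).
Examples: (v0,v0), (v1,v1), (v2,v2), (v3,v3), (v4,v0), ...
Total ordered pairs: 14


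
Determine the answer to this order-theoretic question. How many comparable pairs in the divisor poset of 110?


A comparable pair {a,b} has a < b or b < a in the order.
Count unordered pairs where one element is strictly below the other.
Examples: {1,2}, {1,5}, {1,10}, {1,11}, ...
Total comparable pairs: 19


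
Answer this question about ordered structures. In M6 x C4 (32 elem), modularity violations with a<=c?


Modular law: if a <= c then a v (b ^ c) = (a v b) ^ c.
Check all triples (a,b,c) with a <= c among 32 elements.
This lattice is modular (diamonds M_m and their chain-products are modular).
Total violating triples: 0


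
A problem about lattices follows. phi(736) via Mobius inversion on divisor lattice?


phi(n) = n * prod_{p|n} (1 - 1/p).
Prime divisors of 736: [2, 23]
phi(736) = 736 * (1 - 1/2) * (1 - 1/23)
phi(736) = 352


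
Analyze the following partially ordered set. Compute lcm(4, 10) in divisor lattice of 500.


In a divisor lattice, join = lcm (least common multiple).
gcd(4,10) = 2
lcm(4,10) = 4*10/gcd = 40/2 = 20


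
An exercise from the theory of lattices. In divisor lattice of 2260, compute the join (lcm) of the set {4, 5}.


In a divisor lattice, join = lcm (least common multiple).
Compute lcm iteratively: start with first element, then lcm(current, next).
Elements: [4, 5]
lcm(4,5) = 20
Final lcm = 20


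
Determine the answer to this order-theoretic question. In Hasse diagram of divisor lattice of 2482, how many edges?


A cover relation a -< b holds when a < b with no c strictly between.
Cover relations:
  1 -< 2
  1 -< 17
  1 -< 73
  2 -< 34
  2 -< 146
  17 -< 34
  17 -< 1241
  34 -< 2482
  ...4 more
Total: 12


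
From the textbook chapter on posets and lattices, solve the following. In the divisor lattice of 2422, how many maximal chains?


A maximal chain goes from the minimum element to a maximal element via cover relations.
Counting all min-to-max paths in the cover graph.
Total maximal chains: 6


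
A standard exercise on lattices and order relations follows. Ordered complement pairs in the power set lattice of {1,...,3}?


Complement pair (a,b): a meet b = bottom, a join b = top.
Here: A intersect B = {} and A union B = {1,...,3}.
Pairs found: ({},{1,2,3}), ({1},{2,3}), ({2},{1,3}), ({3},{1,2}), ... (4 more)
Total ordered pairs: 8


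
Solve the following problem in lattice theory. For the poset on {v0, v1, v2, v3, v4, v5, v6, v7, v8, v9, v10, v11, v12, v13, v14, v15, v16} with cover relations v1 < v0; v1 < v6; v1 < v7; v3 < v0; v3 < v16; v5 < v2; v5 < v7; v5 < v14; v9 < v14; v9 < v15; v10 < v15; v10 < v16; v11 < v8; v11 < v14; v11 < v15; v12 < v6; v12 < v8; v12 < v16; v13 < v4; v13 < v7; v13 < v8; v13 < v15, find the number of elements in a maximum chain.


A chain is a totally ordered subset; we count the number of elements in a maximum chain.
Compute, for each element x, the size of the longest chain ending at x:
  v1: 1
  v3: 1
  v5: 1
  v9: 1
  v10: 1
  v11: 1
  ...
A maximum chain: v1 < v0
Number of elements in the longest chain: 2


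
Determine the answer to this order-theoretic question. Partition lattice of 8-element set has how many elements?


B(n) = number of set partitions of an n-element set.
B(n) satisfies the recurrence: B(n+1) = sum_k C(n,k)*B(k).
B(8) = 4140


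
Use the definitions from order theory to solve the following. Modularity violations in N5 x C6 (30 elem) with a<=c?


Modular law: if a <= c then a v (b ^ c) = (a v b) ^ c.
Check all triples (a,b,c) with a <= c among 30 elements.
  e.g. a=(a,0), b=(c,0), c=(b,0): lhs=(a,0) != rhs=(b,0)
  e.g. a=(a,0), b=(c,1), c=(b,0): lhs=(a,0) != rhs=(b,0)
Total violating triples: 126


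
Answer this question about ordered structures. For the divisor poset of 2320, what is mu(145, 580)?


In a divisor lattice, mu(a,b) = mu(b/a) where mu is the classical Mobius function.
b/a = 580/145 = 4
Prime factorization of 4: primes [2]
4 is not squarefree, so mu(4) = 0


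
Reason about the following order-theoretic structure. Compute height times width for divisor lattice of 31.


Height = length of longest chain minus 1; width = size of largest antichain.
A maximum chain: 1 | 31  (height 1).
A maximum antichain: {1}  (width 1).
Product = 1 * 1 = 1


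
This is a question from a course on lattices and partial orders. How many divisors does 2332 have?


Divisors of 2332: [1, 2, 4, 11, 22, 44, 53, 106, 212, 583, 1166, 2332]
Count: 12


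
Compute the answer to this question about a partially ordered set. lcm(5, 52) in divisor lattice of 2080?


Join=lcm.
gcd(5,52)=1
lcm=260


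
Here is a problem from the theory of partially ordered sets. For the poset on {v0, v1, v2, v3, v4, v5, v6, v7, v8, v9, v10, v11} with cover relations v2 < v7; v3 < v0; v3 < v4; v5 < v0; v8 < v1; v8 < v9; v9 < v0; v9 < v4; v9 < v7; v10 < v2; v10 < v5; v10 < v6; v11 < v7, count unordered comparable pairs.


A comparable pair {a,b} has a < b or b < a in the order.
Count unordered pairs where one element is strictly below the other.
Examples: {v0,v3}, {v0,v5}, {v0,v8}, {v0,v9}, ...
Total comparable pairs: 18


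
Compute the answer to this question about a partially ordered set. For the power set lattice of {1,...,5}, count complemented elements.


An element a is complemented if some b has a meet b = bottom, a join b = top.
every subset A has complement S\A, so all elements are complemented.
Complemented elements: {}, {1}, {2}, {3}, {4}, {5}, ... (26 more)
Count: 32


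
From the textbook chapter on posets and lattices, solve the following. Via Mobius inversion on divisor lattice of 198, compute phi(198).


phi(n) = n * prod_{p|n} (1 - 1/p).
Prime divisors of 198: [2, 3, 11]
phi(198) = 198 * (1 - 1/2) * (1 - 1/3) * (1 - 1/11)
phi(198) = 60


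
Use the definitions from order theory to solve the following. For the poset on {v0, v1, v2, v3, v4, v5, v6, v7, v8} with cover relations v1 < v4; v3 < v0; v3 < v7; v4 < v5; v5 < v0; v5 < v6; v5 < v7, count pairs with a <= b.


The order relation is {(a,b) : a <= b}, reflexive so it includes (a,a).
Examples: (v0,v0), (v1,v0), (v1,v1), (v1,v4), (v1,v5), ...
Total ordered pairs: 23


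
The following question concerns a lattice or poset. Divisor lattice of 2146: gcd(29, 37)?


Meet=gcd.
gcd(29,37)=1


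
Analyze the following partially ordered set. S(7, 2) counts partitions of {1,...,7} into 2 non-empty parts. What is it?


S(n,k) = k*S(n-1,k) + S(n-1,k-1).
S(6,2) = 31, S(6,1) = 1
S(7,2) = 2*31 + 1 = 62 + 1
S(7,2) = 63


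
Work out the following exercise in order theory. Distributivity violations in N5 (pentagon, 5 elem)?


Distributive law: a ^ (b v c) = (a ^ b) v (a ^ c).
Check all 5^3 = 125 ordered triples (a,b,c).
  e.g. a=b, b=a, c=c: lhs=b != rhs=a
  e.g. a=b, b=c, c=a: lhs=b != rhs=a
Total violating triples: 2


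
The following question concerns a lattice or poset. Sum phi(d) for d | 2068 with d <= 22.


Divisors of 2068 up to 22: [1, 2, 4, 11, 22]
phi values: [1, 1, 2, 10, 10]
Sum = 24


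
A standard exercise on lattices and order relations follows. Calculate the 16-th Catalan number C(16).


C(n) = C(2n, n) / (n+1).
C(32, 16) = 601080390
C(16) = 601080390 / 17 = 35357670


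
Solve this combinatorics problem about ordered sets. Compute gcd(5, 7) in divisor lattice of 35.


In a divisor lattice, meet = gcd (greatest common divisor).
By Euclidean algorithm or factoring: gcd(5,7) = 1


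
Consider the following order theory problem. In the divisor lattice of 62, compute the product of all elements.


Divisors of 62: [1, 2, 31, 62]
Product = n^(d(n)/2) = 62^(4/2)
Product = 3844


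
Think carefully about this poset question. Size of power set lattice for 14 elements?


Power set = 2^n.
2^14 = 16384


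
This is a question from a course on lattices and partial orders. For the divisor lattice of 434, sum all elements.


sigma(n) = sum of divisors.
Divisors of 434: [1, 2, 7, 14, 31, 62, 217, 434]
Sum = 768


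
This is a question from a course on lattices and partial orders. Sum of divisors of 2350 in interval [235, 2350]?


Interval [235,2350] in divisors of 2350: [235, 470, 1175, 2350]
Sum = 4230


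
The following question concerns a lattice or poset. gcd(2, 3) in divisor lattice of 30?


Meet=gcd.
gcd(2,3)=1


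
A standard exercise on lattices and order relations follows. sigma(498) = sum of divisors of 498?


sigma(n) = sum of divisors.
Divisors of 498: [1, 2, 3, 6, 83, 166, 249, 498]
Sum = 1008


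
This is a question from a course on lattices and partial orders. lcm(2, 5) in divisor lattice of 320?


Join=lcm.
gcd(2,5)=1
lcm=10


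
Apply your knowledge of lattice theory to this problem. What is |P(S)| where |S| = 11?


Power set = 2^n.
2^11 = 2048


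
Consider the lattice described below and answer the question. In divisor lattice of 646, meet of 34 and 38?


In a divisor lattice, meet = gcd (greatest common divisor).
By Euclidean algorithm or factoring: gcd(34,38) = 2


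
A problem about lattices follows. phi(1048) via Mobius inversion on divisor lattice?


phi(n) = n * prod_{p|n} (1 - 1/p).
Prime divisors of 1048: [2, 131]
phi(1048) = 1048 * (1 - 1/2) * (1 - 1/131)
phi(1048) = 520
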